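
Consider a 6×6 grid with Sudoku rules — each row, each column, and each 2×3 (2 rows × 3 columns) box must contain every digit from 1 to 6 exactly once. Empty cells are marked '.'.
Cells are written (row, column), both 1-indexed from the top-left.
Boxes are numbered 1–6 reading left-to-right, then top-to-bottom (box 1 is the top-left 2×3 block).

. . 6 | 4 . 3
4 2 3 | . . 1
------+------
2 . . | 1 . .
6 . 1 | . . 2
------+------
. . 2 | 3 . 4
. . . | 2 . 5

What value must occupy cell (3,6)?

Row 3 already contains {1, 2}.
Column 6 already contains {1, 2, 3, 4, 5}.
Its 2×3 block (box 4) already contains {1, 2}.
The only value from 1–6 not eliminated is 6, so (3,6) = 6.

6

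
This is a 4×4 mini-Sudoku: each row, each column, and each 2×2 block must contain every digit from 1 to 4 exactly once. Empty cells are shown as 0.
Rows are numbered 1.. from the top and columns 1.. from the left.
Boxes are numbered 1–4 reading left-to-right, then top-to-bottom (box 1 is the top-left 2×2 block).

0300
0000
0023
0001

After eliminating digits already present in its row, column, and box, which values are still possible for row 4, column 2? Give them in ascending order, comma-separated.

Row 4 already contains {1}.
Column 2 already contains {3}.
Its 2×2 block (box 3) already contains {}.
Removing those from 1–4 leaves {2, 4} as the candidates for row 4, column 2.

2,4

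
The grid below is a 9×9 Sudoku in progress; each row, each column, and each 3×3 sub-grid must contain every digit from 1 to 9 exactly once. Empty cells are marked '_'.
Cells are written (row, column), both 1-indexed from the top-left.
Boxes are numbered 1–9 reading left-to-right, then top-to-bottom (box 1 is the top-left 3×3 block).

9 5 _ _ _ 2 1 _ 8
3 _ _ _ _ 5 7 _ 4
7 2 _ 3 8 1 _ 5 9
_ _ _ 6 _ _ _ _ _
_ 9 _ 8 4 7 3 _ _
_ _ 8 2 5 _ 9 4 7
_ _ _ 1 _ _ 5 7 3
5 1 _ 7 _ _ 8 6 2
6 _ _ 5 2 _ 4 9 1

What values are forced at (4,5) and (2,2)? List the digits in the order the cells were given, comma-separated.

1,8

For (4,5):
  Consider where 1 can go in column 5.
  (1,5) is out (row 1 already has a 1).
  (2,5) is out (box 2 already has a 1).
  (7,5) is out (row 7 already has a 1).
  (8,5) is out (row 8 already has a 1).
  So the only cell in column 5 that can hold 1 is (4,5).
  So (4,5) = 1.
For (2,2):
  Consider where 8 can go in box 1.
  (1,3) is out (row 1 already has a 8).
  (2,3) is out (column 3 already has a 8).
  (3,3) is out (row 3 already has a 8).
  So the only cell in box 1 that can hold 8 is (2,2).
  So (2,2) = 8.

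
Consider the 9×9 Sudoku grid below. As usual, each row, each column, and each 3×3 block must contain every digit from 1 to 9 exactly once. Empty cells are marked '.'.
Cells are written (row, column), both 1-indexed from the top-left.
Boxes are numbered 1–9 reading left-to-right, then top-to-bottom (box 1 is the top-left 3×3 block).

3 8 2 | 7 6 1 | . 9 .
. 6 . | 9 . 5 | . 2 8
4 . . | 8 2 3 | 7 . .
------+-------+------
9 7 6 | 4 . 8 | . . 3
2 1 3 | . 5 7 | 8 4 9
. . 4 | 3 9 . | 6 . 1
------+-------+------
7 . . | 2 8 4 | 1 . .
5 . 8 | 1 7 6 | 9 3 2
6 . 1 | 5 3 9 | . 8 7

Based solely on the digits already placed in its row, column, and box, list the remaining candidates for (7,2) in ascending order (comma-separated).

3,9

Row 7 already contains {1, 2, 4, 7, 8}.
Column 2 already contains {1, 6, 7, 8}.
Its 3×3 block (box 7) already contains {1, 5, 6, 7, 8}.
Removing those from 1–9 leaves {3, 9} as the candidates for (7,2).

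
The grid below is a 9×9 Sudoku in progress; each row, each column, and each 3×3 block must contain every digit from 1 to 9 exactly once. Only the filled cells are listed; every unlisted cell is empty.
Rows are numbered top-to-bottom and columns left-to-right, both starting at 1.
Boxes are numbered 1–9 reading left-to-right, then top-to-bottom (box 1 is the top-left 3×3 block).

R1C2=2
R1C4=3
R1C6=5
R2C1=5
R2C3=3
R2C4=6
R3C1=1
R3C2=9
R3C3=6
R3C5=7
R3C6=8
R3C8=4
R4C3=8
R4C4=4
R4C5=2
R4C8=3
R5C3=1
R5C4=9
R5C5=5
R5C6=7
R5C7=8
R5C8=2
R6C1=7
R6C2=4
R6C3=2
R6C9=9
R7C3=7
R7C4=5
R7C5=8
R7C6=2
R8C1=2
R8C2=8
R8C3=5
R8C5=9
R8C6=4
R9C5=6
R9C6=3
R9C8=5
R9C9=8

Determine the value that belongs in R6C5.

Cell R6C5 itself could take any of {1, 3} by direct elimination.
Consider where 3 can go in row 6.
R6C4 is out (column 4 already has a 3).
R6C6 is out (column 6 already has a 3).
R6C7 is out (box 6 already has a 3).
R6C8 is out (column 8 already has a 3).
So the only cell in row 6 that can hold 3 is R6C5.
Therefore R6C5 = 3.

3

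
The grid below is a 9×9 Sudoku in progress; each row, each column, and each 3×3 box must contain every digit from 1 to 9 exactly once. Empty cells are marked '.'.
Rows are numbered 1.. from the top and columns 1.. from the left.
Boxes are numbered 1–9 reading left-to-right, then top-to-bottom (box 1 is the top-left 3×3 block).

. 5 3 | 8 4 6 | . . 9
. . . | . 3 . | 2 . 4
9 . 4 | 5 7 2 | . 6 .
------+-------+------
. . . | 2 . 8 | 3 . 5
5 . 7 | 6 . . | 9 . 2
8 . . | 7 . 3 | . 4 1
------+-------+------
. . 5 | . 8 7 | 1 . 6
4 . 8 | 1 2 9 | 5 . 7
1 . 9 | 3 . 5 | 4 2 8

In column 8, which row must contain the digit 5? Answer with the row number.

Consider where 5 can go in column 8.
row 1, column 8 is out (row 1 already has a 5).
row 4, column 8 is out (row 4 already has a 5).
row 5, column 8 is out (row 5 already has a 5).
row 7, column 8 is out (row 7 already has a 5).
row 8, column 8 is out (row 8 already has a 5).
So the only cell in column 8 that can hold 5 is row 2, column 8.
That is row 2.

2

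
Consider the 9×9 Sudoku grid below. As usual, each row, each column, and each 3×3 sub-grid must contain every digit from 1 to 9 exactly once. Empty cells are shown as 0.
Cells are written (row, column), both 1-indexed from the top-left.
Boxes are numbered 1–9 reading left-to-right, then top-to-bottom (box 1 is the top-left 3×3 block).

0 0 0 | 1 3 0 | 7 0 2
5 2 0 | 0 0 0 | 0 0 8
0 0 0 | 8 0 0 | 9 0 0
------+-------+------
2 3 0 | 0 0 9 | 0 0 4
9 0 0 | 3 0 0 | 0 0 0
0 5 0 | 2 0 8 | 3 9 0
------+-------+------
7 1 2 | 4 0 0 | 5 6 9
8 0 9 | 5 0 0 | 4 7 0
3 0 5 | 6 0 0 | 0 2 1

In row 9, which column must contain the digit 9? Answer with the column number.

5

Consider where 9 can go in row 9.
(9,2) is out (box 7 already has a 9).
(9,6) is out (column 6 already has a 9).
(9,7) is out (column 7 already has a 9).
So the only cell in row 9 that can hold 9 is (9,5).
That is column 5.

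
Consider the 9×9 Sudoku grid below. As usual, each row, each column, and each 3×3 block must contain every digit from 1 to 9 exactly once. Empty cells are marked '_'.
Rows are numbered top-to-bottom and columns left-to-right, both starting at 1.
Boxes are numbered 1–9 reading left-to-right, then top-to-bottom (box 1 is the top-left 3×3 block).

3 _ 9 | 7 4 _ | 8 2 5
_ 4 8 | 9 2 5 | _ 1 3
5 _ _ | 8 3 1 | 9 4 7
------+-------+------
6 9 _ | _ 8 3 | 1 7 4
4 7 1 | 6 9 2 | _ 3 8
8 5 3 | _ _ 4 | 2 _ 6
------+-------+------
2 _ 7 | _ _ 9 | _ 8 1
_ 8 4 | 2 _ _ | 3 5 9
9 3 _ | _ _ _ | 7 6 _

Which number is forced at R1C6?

6

Row 1 already contains {2, 3, 4, 5, 7, 8, 9}.
Column 6 already contains {1, 2, 3, 4, 5, 9}.
Its 3×3 block (box 2) already contains {1, 2, 3, 4, 5, 7, 8, 9}.
The only value from 1–9 not eliminated is 6, so R1C6 = 6.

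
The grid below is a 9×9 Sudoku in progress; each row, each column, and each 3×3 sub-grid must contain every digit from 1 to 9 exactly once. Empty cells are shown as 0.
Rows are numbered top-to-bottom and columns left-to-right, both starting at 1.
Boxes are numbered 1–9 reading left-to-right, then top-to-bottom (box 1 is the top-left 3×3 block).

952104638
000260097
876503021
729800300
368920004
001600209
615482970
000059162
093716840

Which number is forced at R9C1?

Row 9 already contains {1, 3, 4, 6, 7, 8, 9}.
Column 1 already contains {3, 6, 7, 8, 9}.
Its 3×3 block (box 7) already contains {1, 3, 5, 6, 9}.
The only value from 1–9 not eliminated is 2, so R9C1 = 2.

2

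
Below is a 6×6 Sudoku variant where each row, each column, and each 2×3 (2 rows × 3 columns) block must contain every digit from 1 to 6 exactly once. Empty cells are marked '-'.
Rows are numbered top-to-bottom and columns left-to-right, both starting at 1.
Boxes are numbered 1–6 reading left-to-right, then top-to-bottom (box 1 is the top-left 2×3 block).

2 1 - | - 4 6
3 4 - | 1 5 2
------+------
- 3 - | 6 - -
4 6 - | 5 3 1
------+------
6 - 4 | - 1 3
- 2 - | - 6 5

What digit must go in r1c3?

5

Row 1 already contains {1, 2, 4, 6}.
Column 3 already contains {4}.
Its 2×3 block (box 1) already contains {1, 2, 3, 4}.
The only value from 1–6 not eliminated is 5, so r1c3 = 5.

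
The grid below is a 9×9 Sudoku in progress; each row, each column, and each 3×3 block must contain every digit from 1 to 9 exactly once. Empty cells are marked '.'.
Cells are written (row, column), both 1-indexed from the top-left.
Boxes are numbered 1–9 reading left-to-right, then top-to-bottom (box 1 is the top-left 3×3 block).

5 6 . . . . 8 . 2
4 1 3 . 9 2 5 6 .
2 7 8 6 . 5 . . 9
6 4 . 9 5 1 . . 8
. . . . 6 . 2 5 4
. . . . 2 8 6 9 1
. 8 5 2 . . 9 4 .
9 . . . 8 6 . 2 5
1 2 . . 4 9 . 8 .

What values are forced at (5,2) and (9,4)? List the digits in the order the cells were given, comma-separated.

For (5,2):
  Consider where 9 can go in column 2.
  (6,2) is out (row 6 already has a 9).
  (8,2) is out (row 8 already has a 9).
  So the only cell in column 2 that can hold 9 is (5,2).
  So (5,2) = 9.
For (9,4):
  Consider where 5 can go in column 4.
  (1,4) is out (row 1 already has a 5).
  (2,4) is out (row 2 already has a 5).
  (5,4) is out (row 5 already has a 5).
  (6,4) is out (box 5 already has a 5).
  (8,4) is out (row 8 already has a 5).
  So the only cell in column 4 that can hold 5 is (9,4).
  So (9,4) = 5.

9,5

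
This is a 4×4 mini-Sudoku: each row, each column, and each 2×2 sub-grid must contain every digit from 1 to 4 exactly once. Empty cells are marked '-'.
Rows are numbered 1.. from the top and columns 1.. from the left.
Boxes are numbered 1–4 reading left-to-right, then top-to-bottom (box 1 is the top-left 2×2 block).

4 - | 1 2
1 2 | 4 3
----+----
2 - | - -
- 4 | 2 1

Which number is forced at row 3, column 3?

Row 3 already contains {2}.
Column 3 already contains {1, 2, 4}.
Its 2×2 block (box 4) already contains {1, 2}.
The only value from 1–4 not eliminated is 3, so row 3, column 3 = 3.

3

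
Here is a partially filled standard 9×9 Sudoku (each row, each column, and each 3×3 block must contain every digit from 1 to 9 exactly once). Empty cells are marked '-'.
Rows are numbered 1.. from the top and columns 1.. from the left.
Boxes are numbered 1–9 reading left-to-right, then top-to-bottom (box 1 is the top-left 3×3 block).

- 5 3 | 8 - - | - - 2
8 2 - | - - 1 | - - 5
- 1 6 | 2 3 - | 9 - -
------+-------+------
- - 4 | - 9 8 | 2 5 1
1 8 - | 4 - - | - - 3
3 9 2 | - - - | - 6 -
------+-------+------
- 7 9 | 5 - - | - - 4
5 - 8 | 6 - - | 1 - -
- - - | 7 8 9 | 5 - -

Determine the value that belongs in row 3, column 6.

Cell row 3, column 6 itself could take any of {4, 5, 7} by direct elimination.
Consider where 5 can go in box 2.
row 1, column 5 is out (row 1 already has a 5).
row 1, column 6 is out (row 1 already has a 5).
row 2, column 4 is out (row 2 already has a 5).
row 2, column 5 is out (row 2 already has a 5).
So the only cell in box 2 that can hold 5 is row 3, column 6.
Therefore row 3, column 6 = 5.

5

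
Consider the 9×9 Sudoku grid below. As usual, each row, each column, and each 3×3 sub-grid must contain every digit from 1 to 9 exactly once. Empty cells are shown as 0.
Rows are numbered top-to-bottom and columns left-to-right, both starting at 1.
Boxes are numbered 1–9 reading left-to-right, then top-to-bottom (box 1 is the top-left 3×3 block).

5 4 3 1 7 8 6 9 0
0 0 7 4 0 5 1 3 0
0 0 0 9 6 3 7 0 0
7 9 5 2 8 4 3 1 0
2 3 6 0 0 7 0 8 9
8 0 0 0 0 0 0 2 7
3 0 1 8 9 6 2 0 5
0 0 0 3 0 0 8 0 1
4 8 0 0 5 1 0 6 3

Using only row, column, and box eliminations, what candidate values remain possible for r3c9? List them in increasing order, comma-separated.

2,4,8

Row 3 already contains {3, 6, 7, 9}.
Column 9 already contains {1, 3, 5, 7, 9}.
Its 3×3 block (box 3) already contains {1, 3, 6, 7, 9}.
Removing those from 1–9 leaves {2, 4, 8} as the candidates for r3c9.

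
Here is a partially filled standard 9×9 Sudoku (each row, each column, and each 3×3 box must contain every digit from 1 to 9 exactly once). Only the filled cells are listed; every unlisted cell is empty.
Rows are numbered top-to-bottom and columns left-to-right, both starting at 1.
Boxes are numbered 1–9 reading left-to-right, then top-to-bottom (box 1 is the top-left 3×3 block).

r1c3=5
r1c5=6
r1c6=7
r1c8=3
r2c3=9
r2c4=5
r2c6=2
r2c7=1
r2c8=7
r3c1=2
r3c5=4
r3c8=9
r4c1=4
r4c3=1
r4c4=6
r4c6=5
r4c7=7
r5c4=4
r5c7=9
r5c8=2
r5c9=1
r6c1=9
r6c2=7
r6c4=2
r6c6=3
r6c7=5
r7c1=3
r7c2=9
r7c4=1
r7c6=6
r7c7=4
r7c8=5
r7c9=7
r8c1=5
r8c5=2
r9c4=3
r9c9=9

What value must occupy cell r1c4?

9

Cell r1c4 itself could take any of {8, 9} by direct elimination.
Consider where 9 can go in row 1.
r1c1 is out (column 1 already has a 9).
r1c2 is out (column 2 already has a 9).
r1c7 is out (column 7 already has a 9).
r1c9 is out (column 9 already has a 9).
So the only cell in row 1 that can hold 9 is r1c4.
Therefore r1c4 = 9.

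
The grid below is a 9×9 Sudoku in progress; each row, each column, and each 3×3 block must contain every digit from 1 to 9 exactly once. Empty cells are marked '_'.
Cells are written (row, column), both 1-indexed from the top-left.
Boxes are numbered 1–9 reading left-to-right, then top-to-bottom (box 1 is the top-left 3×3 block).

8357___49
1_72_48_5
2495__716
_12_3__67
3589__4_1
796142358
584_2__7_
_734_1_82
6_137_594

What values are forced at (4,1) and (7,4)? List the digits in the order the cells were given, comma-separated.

4,6

For (4,1):
  Row 4 already contains {1, 2, 3, 6, 7}.
  Column 1 already contains {1, 2, 3, 5, 6, 7, 8}.
  Its 3×3 block (box 4) already contains {1, 2, 3, 5, 6, 7, 8, 9}.
  The only value from 1–9 not eliminated is 4, so (4,1) = 4.
For (7,4):
  Row 7 already contains {2, 4, 5, 7, 8}.
  Column 4 already contains {1, 2, 3, 4, 5, 7, 9}.
  Its 3×3 block (box 8) already contains {1, 2, 3, 4, 7}.
  The only value from 1–9 not eliminated is 6, so (7,4) = 6.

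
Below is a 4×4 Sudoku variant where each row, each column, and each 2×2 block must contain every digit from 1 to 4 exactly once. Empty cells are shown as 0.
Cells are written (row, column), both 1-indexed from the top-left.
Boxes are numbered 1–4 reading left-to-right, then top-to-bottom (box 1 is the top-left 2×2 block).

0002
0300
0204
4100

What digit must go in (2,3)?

4

Cell (2,3) itself could take any of {1, 4} by direct elimination.
Consider where 4 can go in row 2.
(2,1) is out (column 1 already has a 4).
(2,4) is out (column 4 already has a 4).
So the only cell in row 2 that can hold 4 is (2,3).
Therefore (2,3) = 4.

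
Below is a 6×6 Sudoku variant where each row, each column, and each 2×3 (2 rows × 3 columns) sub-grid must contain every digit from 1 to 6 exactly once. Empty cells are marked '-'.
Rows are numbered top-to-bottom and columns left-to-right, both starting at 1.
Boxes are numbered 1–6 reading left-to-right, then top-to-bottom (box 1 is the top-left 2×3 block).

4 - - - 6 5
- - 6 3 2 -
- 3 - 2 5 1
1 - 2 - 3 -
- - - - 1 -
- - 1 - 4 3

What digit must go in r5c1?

Cell r5c1 itself could take any of {2, 3, 5, 6} by direct elimination.
Consider where 3 can go in column 1.
r2c1 is out (row 2 already has a 3).
r3c1 is out (row 3 already has a 3).
r6c1 is out (row 6 already has a 3).
So the only cell in column 1 that can hold 3 is r5c1.
Therefore r5c1 = 3.

3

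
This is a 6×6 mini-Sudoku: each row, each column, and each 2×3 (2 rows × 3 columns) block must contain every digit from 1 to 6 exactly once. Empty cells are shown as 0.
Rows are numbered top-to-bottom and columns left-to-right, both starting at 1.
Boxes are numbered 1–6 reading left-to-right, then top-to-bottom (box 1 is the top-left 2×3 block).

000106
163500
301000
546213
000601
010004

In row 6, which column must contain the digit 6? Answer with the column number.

1

Consider where 6 can go in row 6.
r6c3 is out (column 3 already has a 6).
r6c4 is out (column 4 already has a 6).
r6c5 is out (box 6 already has a 6).
So the only cell in row 6 that can hold 6 is r6c1.
That is column 1.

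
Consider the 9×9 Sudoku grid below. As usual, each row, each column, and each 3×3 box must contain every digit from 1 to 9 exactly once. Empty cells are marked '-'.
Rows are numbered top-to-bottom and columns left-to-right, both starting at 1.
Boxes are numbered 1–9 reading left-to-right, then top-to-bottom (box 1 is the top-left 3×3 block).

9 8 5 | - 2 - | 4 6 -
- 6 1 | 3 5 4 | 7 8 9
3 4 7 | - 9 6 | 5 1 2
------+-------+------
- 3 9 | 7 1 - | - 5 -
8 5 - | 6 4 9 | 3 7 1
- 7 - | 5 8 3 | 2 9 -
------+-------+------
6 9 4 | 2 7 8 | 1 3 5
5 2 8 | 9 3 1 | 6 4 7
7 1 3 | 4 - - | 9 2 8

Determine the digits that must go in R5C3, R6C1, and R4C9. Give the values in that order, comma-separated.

For R5C3:
  Row 5 already contains {1, 3, 4, 5, 6, 7, 8, 9}.
  Column 3 already contains {1, 3, 4, 5, 7, 8, 9}.
  Its 3×3 block (box 4) already contains {3, 5, 7, 8, 9}.
  The only value from 1–9 not eliminated is 2, so R5C3 = 2.
For R6C1:
  Consider where 1 can go in row 6.
  R6C3 is out (column 3 already has a 1).
  R6C9 is out (column 9 already has a 1).
  So the only cell in row 6 that can hold 1 is R6C1.
  So R6C1 = 1.
For R4C9:
  Consider where 6 can go in row 4.
  R4C1 is out (column 1 already has a 6).
  R4C6 is out (column 6 already has a 6).
  R4C7 is out (column 7 already has a 6).
  So the only cell in row 4 that can hold 6 is R4C9.
  So R4C9 = 6.

2,1,6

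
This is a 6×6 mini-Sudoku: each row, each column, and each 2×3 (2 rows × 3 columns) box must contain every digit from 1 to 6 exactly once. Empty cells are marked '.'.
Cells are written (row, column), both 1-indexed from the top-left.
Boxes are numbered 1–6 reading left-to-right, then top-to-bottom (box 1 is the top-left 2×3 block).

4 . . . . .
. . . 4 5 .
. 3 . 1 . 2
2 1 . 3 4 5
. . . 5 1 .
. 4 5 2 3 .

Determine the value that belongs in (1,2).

5

Cell (1,2) itself could take any of {2, 5, 6} by direct elimination.
Consider where 5 can go in box 1.
(1,3) is out (column 3 already has a 5).
(2,1) is out (row 2 already has a 5).
(2,2) is out (row 2 already has a 5).
(2,3) is out (row 2 already has a 5).
So the only cell in box 1 that can hold 5 is (1,2).
Therefore (1,2) = 5.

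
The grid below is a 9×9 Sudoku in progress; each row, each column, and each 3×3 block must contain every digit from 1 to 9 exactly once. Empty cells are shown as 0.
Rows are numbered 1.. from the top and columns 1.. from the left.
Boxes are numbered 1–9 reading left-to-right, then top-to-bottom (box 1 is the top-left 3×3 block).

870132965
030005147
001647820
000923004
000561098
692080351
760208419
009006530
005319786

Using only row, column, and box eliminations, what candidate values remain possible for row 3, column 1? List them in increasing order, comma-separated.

Row 3 already contains {1, 2, 4, 6, 7, 8}.
Column 1 already contains {6, 7, 8}.
Its 3×3 block (box 1) already contains {1, 3, 7, 8}.
Removing those from 1–9 leaves {5, 9} as the candidates for row 3, column 1.

5,9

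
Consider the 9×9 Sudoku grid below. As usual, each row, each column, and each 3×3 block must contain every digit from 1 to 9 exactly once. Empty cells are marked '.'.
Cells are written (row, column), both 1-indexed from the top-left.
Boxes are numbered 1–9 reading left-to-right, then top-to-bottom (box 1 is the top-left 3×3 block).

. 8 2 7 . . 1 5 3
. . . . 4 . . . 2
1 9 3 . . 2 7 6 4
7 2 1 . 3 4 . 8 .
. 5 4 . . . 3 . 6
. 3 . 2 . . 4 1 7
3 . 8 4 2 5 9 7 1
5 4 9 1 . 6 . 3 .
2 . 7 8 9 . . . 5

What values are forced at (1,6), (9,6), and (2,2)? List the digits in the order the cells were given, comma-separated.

9,3,7

For (1,6):
  Row 1 already contains {1, 2, 3, 5, 7, 8}.
  Column 6 already contains {2, 4, 5, 6}.
  Its 3×3 block (box 2) already contains {2, 4, 7}.
  The only value from 1–9 not eliminated is 9, so (1,6) = 9.
For (9,6):
  Row 9 already contains {2, 5, 7, 8, 9}.
  Column 6 already contains {2, 4, 5, 6}.
  Its 3×3 block (box 8) already contains {1, 2, 4, 5, 6, 8, 9}.
  The only value from 1–9 not eliminated is 3, so (9,6) = 3.
For (2,2):
  Consider where 7 can go in row 2.
  (2,1) is out (column 1 already has a 7). (2,3) is out (column 3 already has a 7). (2,4) is out (column 4 already has a 7). (2,6) is out (box 2 already has a 7). The remaining empty cells in row 2 are similarly blocked.
  So the only cell in row 2 that can hold 7 is (2,2).
  So (2,2) = 7.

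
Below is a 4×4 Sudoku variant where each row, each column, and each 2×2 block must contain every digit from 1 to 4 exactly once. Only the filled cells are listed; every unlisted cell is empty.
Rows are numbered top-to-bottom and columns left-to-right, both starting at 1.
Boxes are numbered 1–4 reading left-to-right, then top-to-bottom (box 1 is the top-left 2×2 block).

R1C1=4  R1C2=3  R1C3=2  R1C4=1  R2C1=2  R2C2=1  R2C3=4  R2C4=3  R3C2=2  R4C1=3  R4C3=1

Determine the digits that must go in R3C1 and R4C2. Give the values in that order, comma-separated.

1,4

For R3C1:
  Row 3 already contains {2}.
  Column 1 already contains {2, 3, 4}.
  Its 2×2 block (box 3) already contains {2, 3}.
  The only value from 1–4 not eliminated is 1, so R3C1 = 1.
For R4C2:
  Row 4 already contains {1, 3}.
  Column 2 already contains {1, 2, 3}.
  Its 2×2 block (box 3) already contains {2, 3}.
  The only value from 1–4 not eliminated is 4, so R4C2 = 4.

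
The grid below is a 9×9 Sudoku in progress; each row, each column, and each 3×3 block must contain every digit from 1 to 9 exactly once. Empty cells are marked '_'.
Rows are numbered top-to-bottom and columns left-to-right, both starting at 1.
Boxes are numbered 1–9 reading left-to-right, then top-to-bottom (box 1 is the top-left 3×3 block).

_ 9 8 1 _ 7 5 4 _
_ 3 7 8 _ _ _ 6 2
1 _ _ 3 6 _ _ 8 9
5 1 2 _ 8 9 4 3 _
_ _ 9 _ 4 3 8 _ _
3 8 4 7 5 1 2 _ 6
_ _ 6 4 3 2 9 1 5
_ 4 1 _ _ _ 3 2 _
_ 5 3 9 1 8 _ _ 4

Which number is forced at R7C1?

Cell R7C1 itself could take any of {7, 8} by direct elimination.
Consider where 8 can go in row 7.
R7C2 is out (column 2 already has a 8).
So the only cell in row 7 that can hold 8 is R7C1.
Therefore R7C1 = 8.

8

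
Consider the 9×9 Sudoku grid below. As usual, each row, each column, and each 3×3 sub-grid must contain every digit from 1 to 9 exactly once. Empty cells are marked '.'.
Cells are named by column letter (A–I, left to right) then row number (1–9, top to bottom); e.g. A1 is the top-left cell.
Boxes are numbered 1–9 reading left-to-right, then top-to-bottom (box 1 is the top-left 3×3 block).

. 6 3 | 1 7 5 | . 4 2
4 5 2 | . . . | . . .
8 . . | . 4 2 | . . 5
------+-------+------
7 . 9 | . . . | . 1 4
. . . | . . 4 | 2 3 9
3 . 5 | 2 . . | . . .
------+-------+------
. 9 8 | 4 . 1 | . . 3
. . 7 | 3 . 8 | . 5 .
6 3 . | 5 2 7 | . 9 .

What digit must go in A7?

5

Cell A7 itself could take any of {2, 5} by direct elimination.
Consider where 5 can go in box 7.
A8 is out (row 8 already has a 5).
B8 is out (row 8 already has a 5).
C9 is out (row 9 already has a 5).
So the only cell in box 7 that can hold 5 is A7.
Therefore A7 = 5.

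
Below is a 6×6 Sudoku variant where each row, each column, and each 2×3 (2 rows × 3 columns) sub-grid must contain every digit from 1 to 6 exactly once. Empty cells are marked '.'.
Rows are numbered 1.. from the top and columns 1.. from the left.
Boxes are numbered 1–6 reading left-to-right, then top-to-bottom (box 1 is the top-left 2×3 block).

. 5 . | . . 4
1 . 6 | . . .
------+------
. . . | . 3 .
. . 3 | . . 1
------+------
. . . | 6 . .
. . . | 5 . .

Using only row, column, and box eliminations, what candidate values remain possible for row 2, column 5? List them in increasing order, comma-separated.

2,5

Row 2 already contains {1, 6}.
Column 5 already contains {3}.
Its 2×3 block (box 2) already contains {4}.
Removing those from 1–6 leaves {2, 5} as the candidates for row 2, column 5.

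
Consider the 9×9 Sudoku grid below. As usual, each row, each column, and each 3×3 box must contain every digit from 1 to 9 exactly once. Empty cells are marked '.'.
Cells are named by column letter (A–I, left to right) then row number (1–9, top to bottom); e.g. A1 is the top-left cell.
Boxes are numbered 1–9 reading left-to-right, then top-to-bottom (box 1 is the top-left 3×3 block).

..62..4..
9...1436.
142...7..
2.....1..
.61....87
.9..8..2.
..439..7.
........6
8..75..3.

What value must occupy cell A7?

6

Cell A7 itself could take any of {5, 6} by direct elimination.
Consider where 6 can go in box 7.
B7 is out (column B already has a 6). A8 is out (row 8 already has a 6). B8 is out (row 8 already has a 6). C8 is out (row 8 already has a 6). The remaining empty cells in box 7 are similarly blocked.
So the only cell in box 7 that can hold 6 is A7.
Therefore A7 = 6.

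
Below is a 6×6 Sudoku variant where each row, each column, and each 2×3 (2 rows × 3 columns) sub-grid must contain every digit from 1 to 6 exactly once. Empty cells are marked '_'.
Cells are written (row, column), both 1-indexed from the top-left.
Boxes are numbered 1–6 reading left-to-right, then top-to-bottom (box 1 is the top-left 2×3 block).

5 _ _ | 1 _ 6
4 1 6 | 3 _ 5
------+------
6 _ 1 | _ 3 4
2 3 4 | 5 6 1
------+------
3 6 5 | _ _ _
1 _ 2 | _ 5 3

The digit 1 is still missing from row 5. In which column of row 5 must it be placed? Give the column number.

Consider where 1 can go in row 5.
(5,4) is out (column 4 already has a 1).
(5,6) is out (column 6 already has a 1).
So the only cell in row 5 that can hold 1 is (5,5).
That is column 5.

5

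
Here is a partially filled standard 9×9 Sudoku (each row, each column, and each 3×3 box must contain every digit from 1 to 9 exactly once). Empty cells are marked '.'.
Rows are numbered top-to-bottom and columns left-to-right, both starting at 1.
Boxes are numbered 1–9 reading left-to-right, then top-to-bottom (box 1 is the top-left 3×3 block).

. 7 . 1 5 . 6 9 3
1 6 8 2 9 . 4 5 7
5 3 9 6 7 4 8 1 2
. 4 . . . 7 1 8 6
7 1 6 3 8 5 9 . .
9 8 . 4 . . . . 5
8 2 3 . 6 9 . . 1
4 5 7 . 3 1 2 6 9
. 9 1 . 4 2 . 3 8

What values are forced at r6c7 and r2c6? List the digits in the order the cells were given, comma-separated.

For r6c7:
  Consider where 3 can go in column 7.
  r7c7 is out (row 7 already has a 3).
  r9c7 is out (row 9 already has a 3).
  So the only cell in column 7 that can hold 3 is r6c7.
  So r6c7 = 3.
For r2c6:
  Row 2 already contains {1, 2, 4, 5, 6, 7, 8, 9}.
  Column 6 already contains {1, 2, 4, 5, 7, 9}.
  Its 3×3 block (box 2) already contains {1, 2, 4, 5, 6, 7, 9}.
  The only value from 1–9 not eliminated is 3, so r2c6 = 3.

3,3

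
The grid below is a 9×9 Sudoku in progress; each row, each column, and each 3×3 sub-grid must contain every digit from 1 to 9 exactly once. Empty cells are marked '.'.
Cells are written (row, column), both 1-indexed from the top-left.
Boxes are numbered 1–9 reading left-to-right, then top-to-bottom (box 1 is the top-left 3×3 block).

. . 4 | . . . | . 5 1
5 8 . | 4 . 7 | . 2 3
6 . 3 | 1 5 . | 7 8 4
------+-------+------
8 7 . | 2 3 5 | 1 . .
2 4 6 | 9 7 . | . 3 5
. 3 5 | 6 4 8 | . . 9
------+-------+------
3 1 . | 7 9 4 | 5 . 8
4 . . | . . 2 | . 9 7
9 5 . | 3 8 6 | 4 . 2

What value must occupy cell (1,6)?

Cell (1,6) itself could take any of {3, 9} by direct elimination.
Consider where 3 can go in row 1.
(1,1) is out (column 1 already has a 3).
(1,2) is out (column 2 already has a 3).
(1,4) is out (column 4 already has a 3).
(1,5) is out (column 5 already has a 3).
(1,7) is out (box 3 already has a 3).
So the only cell in row 1 that can hold 3 is (1,6).
Therefore (1,6) = 3.

3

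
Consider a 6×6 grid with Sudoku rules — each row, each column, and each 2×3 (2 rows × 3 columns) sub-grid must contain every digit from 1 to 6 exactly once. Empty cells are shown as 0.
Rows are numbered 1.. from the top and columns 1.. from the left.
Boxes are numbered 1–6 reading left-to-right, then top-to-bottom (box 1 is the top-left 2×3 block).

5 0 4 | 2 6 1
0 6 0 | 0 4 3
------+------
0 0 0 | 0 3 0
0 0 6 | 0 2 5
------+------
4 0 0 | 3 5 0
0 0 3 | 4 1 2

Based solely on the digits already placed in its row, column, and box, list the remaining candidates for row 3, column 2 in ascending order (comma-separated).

Row 3 already contains {3}.
Column 2 already contains {6}.
Its 2×3 block (box 3) already contains {6}.
Removing those from 1–6 leaves {1, 2, 4, 5} as the candidates for row 3, column 2.

1,2,4,5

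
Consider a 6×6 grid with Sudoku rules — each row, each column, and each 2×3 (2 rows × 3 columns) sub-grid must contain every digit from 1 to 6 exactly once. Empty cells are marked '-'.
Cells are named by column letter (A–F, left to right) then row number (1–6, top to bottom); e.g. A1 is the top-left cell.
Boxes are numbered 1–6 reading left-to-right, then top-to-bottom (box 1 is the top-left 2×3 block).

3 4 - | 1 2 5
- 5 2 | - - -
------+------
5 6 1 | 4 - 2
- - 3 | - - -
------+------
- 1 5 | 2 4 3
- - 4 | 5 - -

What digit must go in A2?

1

Cell A2 itself could take any of {1, 6} by direct elimination.
Consider where 1 can go in column A.
A4 is out (box 3 already has a 1).
A5 is out (row 5 already has a 1).
A6 is out (box 5 already has a 1).
So the only cell in column A that can hold 1 is A2.
Therefore A2 = 1.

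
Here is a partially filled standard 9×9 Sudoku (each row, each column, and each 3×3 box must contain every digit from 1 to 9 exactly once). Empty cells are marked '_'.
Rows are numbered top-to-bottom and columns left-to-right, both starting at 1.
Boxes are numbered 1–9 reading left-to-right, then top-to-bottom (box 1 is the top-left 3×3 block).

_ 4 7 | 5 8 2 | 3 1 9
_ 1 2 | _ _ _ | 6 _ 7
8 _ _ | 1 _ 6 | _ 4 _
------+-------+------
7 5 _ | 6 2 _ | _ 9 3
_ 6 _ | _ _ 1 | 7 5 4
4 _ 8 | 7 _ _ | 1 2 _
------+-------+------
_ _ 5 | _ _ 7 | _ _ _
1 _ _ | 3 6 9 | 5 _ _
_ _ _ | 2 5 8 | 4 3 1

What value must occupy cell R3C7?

2

Row 3 already contains {1, 4, 6, 8}.
Column 7 already contains {1, 3, 4, 5, 6, 7}.
Its 3×3 block (box 3) already contains {1, 3, 4, 6, 7, 9}.
The only value from 1–9 not eliminated is 2, so R3C7 = 2.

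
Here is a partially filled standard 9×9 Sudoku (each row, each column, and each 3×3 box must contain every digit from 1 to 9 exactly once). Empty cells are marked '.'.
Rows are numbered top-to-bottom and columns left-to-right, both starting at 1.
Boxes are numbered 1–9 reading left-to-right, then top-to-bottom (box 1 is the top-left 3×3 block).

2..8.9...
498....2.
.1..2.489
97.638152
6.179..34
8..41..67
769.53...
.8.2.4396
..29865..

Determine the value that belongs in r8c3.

5

Row 8 already contains {2, 3, 4, 6, 8, 9}.
Column 3 already contains {1, 2, 8, 9}.
Its 3×3 block (box 7) already contains {2, 6, 7, 8, 9}.
The only value from 1–9 not eliminated is 5, so r8c3 = 5.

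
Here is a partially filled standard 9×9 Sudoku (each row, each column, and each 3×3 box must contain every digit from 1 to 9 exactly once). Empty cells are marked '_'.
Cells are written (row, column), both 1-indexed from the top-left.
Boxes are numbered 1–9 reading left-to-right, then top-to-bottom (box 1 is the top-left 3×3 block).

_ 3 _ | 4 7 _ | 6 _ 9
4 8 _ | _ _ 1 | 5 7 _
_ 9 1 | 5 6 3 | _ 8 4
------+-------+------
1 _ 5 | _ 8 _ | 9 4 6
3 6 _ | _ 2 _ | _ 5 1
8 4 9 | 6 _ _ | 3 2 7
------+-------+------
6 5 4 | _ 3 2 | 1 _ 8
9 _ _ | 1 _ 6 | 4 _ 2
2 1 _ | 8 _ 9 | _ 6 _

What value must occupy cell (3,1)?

7

Row 3 already contains {1, 3, 4, 5, 6, 8, 9}.
Column 1 already contains {1, 2, 3, 4, 6, 8, 9}.
Its 3×3 block (box 1) already contains {1, 3, 4, 8, 9}.
The only value from 1–9 not eliminated is 7, so (3,1) = 7.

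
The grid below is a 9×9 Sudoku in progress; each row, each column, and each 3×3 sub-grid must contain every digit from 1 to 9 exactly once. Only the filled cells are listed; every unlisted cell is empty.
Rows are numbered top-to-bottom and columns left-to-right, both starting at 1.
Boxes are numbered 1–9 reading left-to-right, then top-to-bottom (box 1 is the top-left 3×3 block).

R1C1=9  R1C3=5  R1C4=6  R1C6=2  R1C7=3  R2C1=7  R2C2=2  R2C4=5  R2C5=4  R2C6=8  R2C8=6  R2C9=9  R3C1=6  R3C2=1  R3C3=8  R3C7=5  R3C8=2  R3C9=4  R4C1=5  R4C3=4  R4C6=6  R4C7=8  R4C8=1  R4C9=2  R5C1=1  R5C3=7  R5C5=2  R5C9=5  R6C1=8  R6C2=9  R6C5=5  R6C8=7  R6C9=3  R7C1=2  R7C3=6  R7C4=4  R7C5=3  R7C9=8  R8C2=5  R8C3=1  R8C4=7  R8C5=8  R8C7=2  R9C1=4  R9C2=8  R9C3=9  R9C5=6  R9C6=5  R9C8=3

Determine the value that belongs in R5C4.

Cell R5C4 itself could take any of {3, 8, 9} by direct elimination.
Consider where 8 can go in column 4.
R3C4 is out (row 3 already has a 8).
R4C4 is out (row 4 already has a 8).
R6C4 is out (row 6 already has a 8).
R9C4 is out (row 9 already has a 8).
So the only cell in column 4 that can hold 8 is R5C4.
Therefore R5C4 = 8.

8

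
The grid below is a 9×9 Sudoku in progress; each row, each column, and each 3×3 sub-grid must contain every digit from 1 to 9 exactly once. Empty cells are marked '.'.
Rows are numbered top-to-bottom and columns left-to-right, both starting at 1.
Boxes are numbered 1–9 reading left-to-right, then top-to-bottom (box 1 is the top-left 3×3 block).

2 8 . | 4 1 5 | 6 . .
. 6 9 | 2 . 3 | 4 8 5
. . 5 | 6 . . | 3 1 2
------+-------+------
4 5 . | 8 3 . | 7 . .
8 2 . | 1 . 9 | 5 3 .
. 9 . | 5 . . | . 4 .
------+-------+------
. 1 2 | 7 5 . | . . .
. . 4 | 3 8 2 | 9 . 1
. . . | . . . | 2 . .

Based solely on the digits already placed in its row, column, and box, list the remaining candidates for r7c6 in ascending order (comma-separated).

4,6

Row 7 already contains {1, 2, 5, 7}.
Column 6 already contains {2, 3, 5, 9}.
Its 3×3 block (box 8) already contains {2, 3, 5, 7, 8}.
Removing those from 1–9 leaves {4, 6} as the candidates for r7c6.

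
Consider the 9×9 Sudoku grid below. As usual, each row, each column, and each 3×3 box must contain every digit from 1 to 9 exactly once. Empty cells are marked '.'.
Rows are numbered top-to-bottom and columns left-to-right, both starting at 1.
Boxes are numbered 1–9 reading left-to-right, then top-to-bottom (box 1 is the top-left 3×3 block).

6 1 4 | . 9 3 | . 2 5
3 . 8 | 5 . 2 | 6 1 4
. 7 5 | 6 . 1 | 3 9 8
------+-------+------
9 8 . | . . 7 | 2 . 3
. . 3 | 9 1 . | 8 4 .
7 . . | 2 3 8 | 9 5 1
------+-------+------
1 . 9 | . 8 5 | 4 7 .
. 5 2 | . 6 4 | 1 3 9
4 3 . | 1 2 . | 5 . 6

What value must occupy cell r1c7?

Row 1 already contains {1, 2, 3, 4, 5, 6, 9}.
Column 7 already contains {1, 2, 3, 4, 5, 6, 8, 9}.
Its 3×3 block (box 3) already contains {1, 2, 3, 4, 5, 6, 8, 9}.
The only value from 1–9 not eliminated is 7, so r1c7 = 7.

7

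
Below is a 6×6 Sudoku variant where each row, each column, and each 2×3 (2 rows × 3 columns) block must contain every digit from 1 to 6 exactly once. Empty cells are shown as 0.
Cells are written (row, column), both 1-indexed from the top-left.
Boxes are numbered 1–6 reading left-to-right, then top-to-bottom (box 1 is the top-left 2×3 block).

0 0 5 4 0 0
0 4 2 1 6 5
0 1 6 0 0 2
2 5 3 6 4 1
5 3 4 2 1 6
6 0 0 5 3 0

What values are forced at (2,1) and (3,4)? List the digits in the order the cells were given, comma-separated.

For (2,1):
  Row 2 already contains {1, 2, 4, 5, 6}.
  Column 1 already contains {2, 5, 6}.
  Its 2×3 block (box 1) already contains {2, 4, 5}.
  The only value from 1–6 not eliminated is 3, so (2,1) = 3.
For (3,4):
  Row 3 already contains {1, 2, 6}.
  Column 4 already contains {1, 2, 4, 5, 6}.
  Its 2×3 block (box 4) already contains {1, 2, 4, 6}.
  The only value from 1–6 not eliminated is 3, so (3,4) = 3.

3,3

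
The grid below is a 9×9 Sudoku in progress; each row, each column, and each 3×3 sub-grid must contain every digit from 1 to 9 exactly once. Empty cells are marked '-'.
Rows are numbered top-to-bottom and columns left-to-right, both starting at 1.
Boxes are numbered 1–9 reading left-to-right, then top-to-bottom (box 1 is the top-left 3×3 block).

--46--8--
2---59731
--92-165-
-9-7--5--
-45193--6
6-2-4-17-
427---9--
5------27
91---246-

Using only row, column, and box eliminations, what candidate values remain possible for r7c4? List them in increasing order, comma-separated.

3,5,8

Row 7 already contains {2, 4, 7, 9}.
Column 4 already contains {1, 2, 6, 7}.
Its 3×3 block (box 8) already contains {2}.
Removing those from 1–9 leaves {3, 5, 8} as the candidates for r7c4.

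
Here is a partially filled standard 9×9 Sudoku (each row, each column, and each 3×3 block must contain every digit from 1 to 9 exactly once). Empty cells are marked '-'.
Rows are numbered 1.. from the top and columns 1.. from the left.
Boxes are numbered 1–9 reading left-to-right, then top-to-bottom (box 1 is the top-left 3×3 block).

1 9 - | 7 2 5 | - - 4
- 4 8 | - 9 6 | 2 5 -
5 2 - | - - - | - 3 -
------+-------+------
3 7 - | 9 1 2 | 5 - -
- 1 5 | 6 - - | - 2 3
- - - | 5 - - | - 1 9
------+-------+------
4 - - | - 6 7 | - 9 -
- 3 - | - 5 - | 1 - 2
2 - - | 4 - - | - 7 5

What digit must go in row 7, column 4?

Cell row 7, column 4 itself could take any of {1, 2, 3, 8} by direct elimination.
Consider where 2 can go in row 7.
row 7, column 2 is out (column 2 already has a 2).
row 7, column 3 is out (box 7 already has a 2).
row 7, column 7 is out (column 7 already has a 2).
row 7, column 9 is out (column 9 already has a 2).
So the only cell in row 7 that can hold 2 is row 7, column 4.
Therefore row 7, column 4 = 2.

2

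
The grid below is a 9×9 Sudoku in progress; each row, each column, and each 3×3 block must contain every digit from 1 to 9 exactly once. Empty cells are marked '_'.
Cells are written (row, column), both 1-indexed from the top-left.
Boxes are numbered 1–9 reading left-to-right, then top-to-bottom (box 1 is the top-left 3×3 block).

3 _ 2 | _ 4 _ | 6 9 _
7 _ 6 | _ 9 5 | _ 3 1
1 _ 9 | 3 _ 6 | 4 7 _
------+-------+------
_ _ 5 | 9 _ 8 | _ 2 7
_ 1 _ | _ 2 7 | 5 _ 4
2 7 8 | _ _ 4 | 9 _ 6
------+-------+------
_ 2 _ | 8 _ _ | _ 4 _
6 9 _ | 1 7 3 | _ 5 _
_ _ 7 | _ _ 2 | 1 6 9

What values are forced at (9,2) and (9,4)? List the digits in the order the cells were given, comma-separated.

3,4

For (9,2):
  Consider where 3 can go in row 9.
  (9,1) is out (column 1 already has a 3).
  (9,4) is out (column 4 already has a 3).
  (9,5) is out (box 8 already has a 3).
  So the only cell in row 9 that can hold 3 is (9,2).
  So (9,2) = 3.
For (9,4):
  Consider where 4 can go in box 8.
  (7,5) is out (row 7 already has a 4).
  (7,6) is out (row 7 already has a 4).
  (9,5) is out (column 5 already has a 4).
  So the only cell in box 8 that can hold 4 is (9,4).
  So (9,4) = 4.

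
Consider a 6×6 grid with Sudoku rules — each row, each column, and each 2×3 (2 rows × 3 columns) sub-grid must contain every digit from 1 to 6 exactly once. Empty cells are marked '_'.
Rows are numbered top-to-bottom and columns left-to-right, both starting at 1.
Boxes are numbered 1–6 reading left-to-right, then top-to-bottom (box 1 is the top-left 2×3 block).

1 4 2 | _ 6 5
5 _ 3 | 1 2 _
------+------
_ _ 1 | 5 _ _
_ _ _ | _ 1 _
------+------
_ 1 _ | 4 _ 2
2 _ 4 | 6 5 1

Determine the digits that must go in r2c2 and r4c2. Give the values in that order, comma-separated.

For r2c2:
  Row 2 already contains {1, 2, 3, 5}.
  Column 2 already contains {1, 4}.
  Its 2×3 block (box 1) already contains {1, 2, 3, 4, 5}.
  The only value from 1–6 not eliminated is 6, so r2c2 = 6.
For r4c2:
  Consider where 5 can go in column 2.
  r2c2 is out (row 2 already has a 5).
  r3c2 is out (row 3 already has a 5).
  r6c2 is out (row 6 already has a 5).
  So the only cell in column 2 that can hold 5 is r4c2.
  So r4c2 = 5.

6,5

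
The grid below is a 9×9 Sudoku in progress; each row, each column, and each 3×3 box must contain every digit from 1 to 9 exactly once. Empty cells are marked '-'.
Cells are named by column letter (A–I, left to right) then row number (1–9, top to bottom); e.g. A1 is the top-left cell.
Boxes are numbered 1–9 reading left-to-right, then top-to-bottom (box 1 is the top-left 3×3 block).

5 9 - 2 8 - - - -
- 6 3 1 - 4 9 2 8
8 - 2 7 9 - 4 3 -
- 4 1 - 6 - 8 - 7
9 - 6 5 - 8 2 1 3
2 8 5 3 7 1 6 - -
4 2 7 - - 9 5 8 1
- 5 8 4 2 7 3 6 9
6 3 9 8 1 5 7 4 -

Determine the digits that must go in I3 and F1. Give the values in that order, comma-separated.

For I3:
  Consider where 5 can go in column I.
  I1 is out (row 1 already has a 5).
  I6 is out (row 6 already has a 5).
  I9 is out (row 9 already has a 5).
  So the only cell in column I that can hold 5 is I3.
  So I3 = 5.
For F1:
  Consider where 3 can go in box 2.
  E2 is out (row 2 already has a 3).
  F3 is out (row 3 already has a 3).
  So the only cell in box 2 that can hold 3 is F1.
  So F1 = 3.

5,3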